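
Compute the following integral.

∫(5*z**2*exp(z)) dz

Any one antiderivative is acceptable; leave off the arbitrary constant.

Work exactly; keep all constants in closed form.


Answer: 5*z**2*exp(z) - 10*z*exp(z) + 10*exp(z).


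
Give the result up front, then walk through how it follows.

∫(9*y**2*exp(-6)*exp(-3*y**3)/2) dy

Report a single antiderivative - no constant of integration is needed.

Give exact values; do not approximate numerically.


The answer is -exp(-3*y**3 - 6)/2.
Step 1. Substitute u = y**3 + 2, turning ∫(9*y**2*exp(-6)*exp(-3*y**3)/2) dy into ∫(3*exp(-3*u)/2) du: now ∫(3*exp(-3*u)/2) du.
Step 2. Evaluate the standard form: now -exp(-3*u)/2.
Step 3. Substitute back u = y**3 + 2: now -exp(-3*y**3 - 6)/2.
Answer: -exp(-3*y**3 - 6)/2.


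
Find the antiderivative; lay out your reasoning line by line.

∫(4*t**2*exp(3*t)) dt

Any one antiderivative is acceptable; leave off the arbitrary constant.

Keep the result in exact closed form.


Step 1. Integrate ∫(4*t**2*exp(3*t)) dt by parts with u = t**2, dv = (4*exp(3*t)) dt, so v = 4*exp(3*t)/3: now 4*t**2*exp(3*t)/3 + ∫(-8*t*exp(3*t)/3) dt.
Step 2. Integrate ∫(-8*t*exp(3*t)/3) dt by parts with u = t, dv = (-8*exp(3*t)/3) dt, so v = -8*exp(3*t)/9: now 4*t**2*exp(3*t)/3 - 8*t*exp(3*t)/9 + ∫(8*exp(3*t)/9) dt.
Step 3. Evaluate the standard form: now 4*t**2*exp(3*t)/3 - 8*t*exp(3*t)/9 + 8*exp(3*t)/27.
Answer: 4*t**2*exp(3*t)/3 - 8*t*exp(3*t)/9 + 8*exp(3*t)/27.


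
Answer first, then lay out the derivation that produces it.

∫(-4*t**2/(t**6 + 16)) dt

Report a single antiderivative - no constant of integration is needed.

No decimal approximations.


The answer is -atan(t**3/4)/3.
Step 1. Substitute u = t**3, turning ∫(-4*t**2/(t**6 + 16)) dt into ∫(-4/(3*(u**2 + 16))) du: now ∫(-4/(3*(u**2 + 16))) du.
Step 2. Evaluate the standard form: now -atan(u/4)/3.
Step 3. Substitute back u = t**3: now -atan(t**3/4)/3.
Answer: -atan(t**3/4)/3.


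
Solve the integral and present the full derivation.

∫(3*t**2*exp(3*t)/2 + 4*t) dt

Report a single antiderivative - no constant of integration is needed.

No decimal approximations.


Step 1. Rewrite: now ∫(4*t) dt + ∫(3*t**2*exp(3*t)/2) dt.
Step 2. Evaluate the standard form: now 2*t**2 + ∫(3*t**2*exp(3*t)/2) dt.
Step 3. Integrate ∫(3*t**2*exp(3*t)/2) dt by parts with u = t**2, dv = (3*exp(3*t)/2) dt, so v = exp(3*t)/2: now t**2*exp(3*t)/2 + 2*t**2 + ∫(-t*exp(3*t)) dt.
Step 4. Integrate ∫(-t*exp(3*t)) dt by parts with u = t, dv = (-exp(3*t)) dt, so v = -exp(3*t)/3: now t**2*exp(3*t)/2 + 2*t**2 - t*exp(3*t)/3 + ∫(exp(3*t)/3) dt.
Step 5. Evaluate the standard form: now t**2*exp(3*t)/2 + 2*t**2 - t*exp(3*t)/3 + exp(3*t)/9.
Answer: t**2*exp(3*t)/2 + 2*t**2 - t*exp(3*t)/3 + exp(3*t)/9.


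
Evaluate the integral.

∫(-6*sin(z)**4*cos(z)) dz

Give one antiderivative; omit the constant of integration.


Answer: -6*sin(z)**5/5.


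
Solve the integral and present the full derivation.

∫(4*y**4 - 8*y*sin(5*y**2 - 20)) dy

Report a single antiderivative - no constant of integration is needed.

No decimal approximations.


Step 1. Rewrite: now ∫(4*y**4) dy + ∫(-8*y*sin(5*y**2 - 20)) dy.
Step 2. Evaluate the standard form: now 4*y**5/5 + ∫(-8*y*sin(5*y**2 - 20)) dy.
Step 3. Substitute u = y**2 - 4, turning ∫(-8*y*sin(5*y**2 - 20)) dy into ∫(-4*sin(5*u)) du: now 4*y**5/5 + ∫(-4*sin(5*u)) du.
Step 4. Evaluate the standard form: now 4*y**5/5 + 4*cos(5*u)/5.
Step 5. Substitute back u = y**2 - 4: now 4*y**5/5 + 4*cos(5*y**2 - 20)/5.
Answer: 4*y**5/5 + 4*cos(5*y**2 - 20)/5.


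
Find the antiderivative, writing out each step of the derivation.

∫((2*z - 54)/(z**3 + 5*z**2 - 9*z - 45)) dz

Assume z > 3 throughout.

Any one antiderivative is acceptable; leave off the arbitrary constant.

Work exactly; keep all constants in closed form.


Step 1. Decompose ∫((2*z - 54)/(z**3 + 5*z**2 - 9*z - 45)) dz by partial fractions, (2*z - 54)/(z**3 + 5*z**2 - 9*z - 45) = -4/(z + 5) + 5/(z + 3) - 1/(z - 3): now ∫(-1/(z - 3)) dz + ∫(5/(z + 3)) dz + ∫(-4/(z + 5)) dz.
Step 2. Evaluate the standard form [assuming z > 3]: now -log(z - 3) + ∫(5/(z + 3)) dz + ∫(-4/(z + 5)) dz.
Step 3. Evaluate the standard form [assuming z > -5]: now -log(z - 3) - 4*log(z + 5) + ∫(5/(z + 3)) dz.
Step 4. Evaluate the standard form [assuming z > -3]: now -log(z - 3) + 5*log(z + 3) - 4*log(z + 5).
Answer: -log(z - 3) + 5*log(z + 3) - 4*log(z + 5).


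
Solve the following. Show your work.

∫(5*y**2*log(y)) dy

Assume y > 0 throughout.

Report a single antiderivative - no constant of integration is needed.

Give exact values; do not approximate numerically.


Step 1. Integrate ∫(5*y**2*log(y)) dy by parts with u = log(y), dv = (5*y**2) dy, so v = 5*y**3/3 [assuming y > 0]: now 5*y**3*log(y)/3 + ∫(-5*y**2/3) dy.
Step 2. Evaluate the standard form: now 5*y**3*log(y)/3 - 5*y**3/9.
Answer: 5*y**3*log(y)/3 - 5*y**3/9.


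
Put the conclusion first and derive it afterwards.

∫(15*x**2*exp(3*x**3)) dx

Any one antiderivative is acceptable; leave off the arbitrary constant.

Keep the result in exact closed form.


The answer is 5*exp(3*x**3)/3.
Step 1. Substitute u = x**3, turning ∫(15*x**2*exp(3*x**3)) dx into ∫(5*exp(3*u)) du: now ∫(5*exp(3*u)) du.
Step 2. Evaluate the standard form: now 5*exp(3*u)/3.
Step 3. Substitute back u = x**3: now 5*exp(3*x**3)/3.
Answer: 5*exp(3*x**3)/3.


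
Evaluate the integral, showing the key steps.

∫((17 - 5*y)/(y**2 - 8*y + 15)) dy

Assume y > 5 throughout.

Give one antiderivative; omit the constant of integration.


Step 1. Decompose ∫((17 - 5*y)/(y**2 - 8*y + 15)) dy by partial fractions, (17 - 5*y)/(y**2 - 8*y + 15) = -1/(y - 3) - 4/(y - 5): now ∫(-4/(y - 5)) dy + ∫(-1/(y - 3)) dy.
Step 2. Evaluate the standard form [assuming y > 5]: now -4*log(y - 5) + ∫(-1/(y - 3)) dy.
Step 3. Evaluate the standard form [assuming y > 3]: now -4*log(y - 5) - log(y - 3).
Answer: -4*log(y - 5) - log(y - 3).


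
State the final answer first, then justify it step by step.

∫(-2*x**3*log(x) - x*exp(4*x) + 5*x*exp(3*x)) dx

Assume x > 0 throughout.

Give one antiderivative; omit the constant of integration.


The answer is -x**4*log(x)/2 + x**4/8 - x*exp(4*x)/4 + 5*x*exp(3*x)/3 + exp(4*x)/16 - 5*exp(3*x)/9.
Step 1. Rewrite: now ∫(5*x*exp(3*x)) dx + ∫(-x*exp(4*x)) dx + ∫(-2*x**3*log(x)) dx.
Step 2. Integrate ∫(-2*x**3*log(x)) dx by parts with u = log(x), dv = (-2*x**3) dx, so v = -x**4/2 [assuming x > 0]: now -x**4*log(x)/2 + ∫(x**3/2) dx + ∫(5*x*exp(3*x)) dx + ∫(-x*exp(4*x)) dx.
Step 3. Evaluate the standard form: now -x**4*log(x)/2 + x**4/8 + ∫(5*x*exp(3*x)) dx + ∫(-x*exp(4*x)) dx.
Step 4. Integrate ∫(5*x*exp(3*x)) dx by parts with u = x, dv = (5*exp(3*x)) dx, so v = 5*exp(3*x)/3: now -x**4*log(x)/2 + x**4/8 + 5*x*exp(3*x)/3 + ∫(-x*exp(4*x)) dx + ∫(-5*exp(3*x)/3) dx.
Step 5. Evaluate the standard form: now -x**4*log(x)/2 + x**4/8 + 5*x*exp(3*x)/3 - 5*exp(3*x)/9 + ∫(-x*exp(4*x)) dx.
Step 6. Integrate ∫(-x*exp(4*x)) dx by parts with u = x, dv = (-exp(4*x)) dx, so v = -exp(4*x)/4: now -x**4*log(x)/2 + x**4/8 - x*exp(4*x)/4 + 5*x*exp(3*x)/3 - 5*exp(3*x)/9 + ∫(exp(4*x)/4) dx.
Step 7. Evaluate the standard form: now -x**4*log(x)/2 + x**4/8 - x*exp(4*x)/4 + 5*x*exp(3*x)/3 + exp(4*x)/16 - 5*exp(3*x)/9.
Answer: -x**4*log(x)/2 + x**4/8 - x*exp(4*x)/4 + 5*x*exp(3*x)/3 + exp(4*x)/16 - 5*exp(3*x)/9.


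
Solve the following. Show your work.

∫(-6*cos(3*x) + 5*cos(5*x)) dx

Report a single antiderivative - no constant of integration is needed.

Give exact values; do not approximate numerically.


Step 1. Rewrite: now ∫(-6*cos(3*x)) dx + ∫(5*cos(5*x)) dx.
Step 2. Evaluate the standard form: now -2*sin(3*x) + ∫(5*cos(5*x)) dx.
Step 3. Evaluate the standard form: now -2*sin(3*x) + sin(5*x).
Answer: -2*sin(3*x) + sin(5*x).


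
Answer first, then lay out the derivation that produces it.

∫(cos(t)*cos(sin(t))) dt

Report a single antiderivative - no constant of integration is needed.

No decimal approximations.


The answer is sin(sin(t)).
Step 1. Substitute u = sin(t), turning ∫(cos(t)*cos(sin(t))) dt into ∫(cos(u)) du: now ∫(cos(u)) du.
Step 2. Evaluate the standard form: now sin(u).
Step 3. Substitute back u = sin(t): now sin(sin(t)).
Answer: sin(sin(t)).


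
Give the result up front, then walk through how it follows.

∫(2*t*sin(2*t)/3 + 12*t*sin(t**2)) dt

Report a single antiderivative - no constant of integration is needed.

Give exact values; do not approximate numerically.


The answer is -t*cos(2*t)/3 + sin(2*t)/6 - 6*cos(t**2).
Step 1. Rewrite: now ∫(2*t*sin(2*t)/3) dt + ∫(12*t*sin(t**2)) dt.
Step 2. Integrate ∫(2*t*sin(2*t)/3) dt by parts with u = t, dv = (2*sin(2*t)/3) dt, so v = -cos(2*t)/3: now -t*cos(2*t)/3 + ∫(12*t*sin(t**2)) dt + ∫(cos(2*t)/3) dt.
Step 3. Evaluate the standard form: now -t*cos(2*t)/3 + sin(2*t)/6 + ∫(12*t*sin(t**2)) dt.
Step 4. Substitute u = t**2, turning ∫(12*t*sin(t**2)) dt into ∫(6*sin(u)) du: now -t*cos(2*t)/3 + sin(2*t)/6 + ∫(6*sin(u)) du.
Step 5. Evaluate the standard form: now -t*cos(2*t)/3 + sin(2*t)/6 - 6*cos(u).
Step 6. Substitute back u = t**2: now -t*cos(2*t)/3 + sin(2*t)/6 - 6*cos(t**2).
Answer: -t*cos(2*t)/3 + sin(2*t)/6 - 6*cos(t**2).


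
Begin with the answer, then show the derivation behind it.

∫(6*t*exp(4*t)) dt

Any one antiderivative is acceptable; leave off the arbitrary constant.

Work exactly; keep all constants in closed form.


The answer is 3*t*exp(4*t)/2 - 3*exp(4*t)/8.
Step 1. Integrate ∫(6*t*exp(4*t)) dt by parts with u = t, dv = (6*exp(4*t)) dt, so v = 3*exp(4*t)/2: now 3*t*exp(4*t)/2 + ∫(-3*exp(4*t)/2) dt.
Step 2. Evaluate the standard form: now 3*t*exp(4*t)/2 - 3*exp(4*t)/8.
Answer: 3*t*exp(4*t)/2 - 3*exp(4*t)/8.


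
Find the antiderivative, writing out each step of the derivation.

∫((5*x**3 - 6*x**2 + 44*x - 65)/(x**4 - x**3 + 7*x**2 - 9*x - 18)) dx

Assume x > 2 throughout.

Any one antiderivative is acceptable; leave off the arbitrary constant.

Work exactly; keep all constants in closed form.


Step 1. Decompose ∫((5*x**3 - 6*x**2 + 44*x - 65)/(x**4 - x**3 + 7*x**2 - 9*x - 18)) dx by partial fractions, (5*x**3 - 6*x**2 + 44*x - 65)/(x**4 - x**3 + 7*x**2 - 9*x - 18) = 1/(x**2 + 9) + 4/(x + 1) + 1/(x - 2): now ∫(1/(x - 2)) dx + ∫(4/(x + 1)) dx + ∫(1/(x**2 + 9)) dx.
Step 2. Evaluate the standard form [assuming x > 2]: now log(x - 2) + ∫(4/(x + 1)) dx + ∫(1/(x**2 + 9)) dx.
Step 3. Evaluate the standard form [assuming x > -1]: now log(x - 2) + 4*log(x + 1) + ∫(1/(x**2 + 9)) dx.
Step 4. Evaluate the standard form: now log(x - 2) + 4*log(x + 1) + atan(x/3)/3.
Answer: log(x - 2) + 4*log(x + 1) + atan(x/3)/3.


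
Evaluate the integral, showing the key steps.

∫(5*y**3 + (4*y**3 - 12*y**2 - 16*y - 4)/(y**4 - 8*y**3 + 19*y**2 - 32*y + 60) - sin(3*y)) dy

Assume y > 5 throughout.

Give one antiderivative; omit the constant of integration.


Step 1. Rewrite: now ∫(5*y**3) dy + ∫((4*y**3 - 12*y**2 - 16*y - 4)/(y**4 - 8*y**3 + 19*y**2 - 32*y + 60)) dy + ∫(-sin(3*y)) dy.
Step 2. Evaluate the standard form: now cos(3*y)/3 + ∫(5*y**3) dy + ∫((4*y**3 - 12*y**2 - 16*y - 4)/(y**4 - 8*y**3 + 19*y**2 - 32*y + 60)) dy.
Step 3. Evaluate the standard form: now 5*y**4/4 + cos(3*y)/3 + ∫((4*y**3 - 12*y**2 - 16*y - 4)/(y**4 - 8*y**3 + 19*y**2 - 32*y + 60)) dy.
Step 4. Decompose ∫((4*y**3 - 12*y**2 - 16*y - 4)/(y**4 - 8*y**3 + 19*y**2 - 32*y + 60)) dy by partial fractions, (4*y**3 - 12*y**2 - 16*y - 4)/(y**4 - 8*y**3 + 19*y**2 - 32*y + 60) = 4/(y**2 + 4) + 2/(y - 3) + 2/(y - 5): now 5*y**4/4 + cos(3*y)/3 + ∫(2/(y - 5)) dy + ∫(2/(y - 3)) dy + ∫(4/(y**2 + 4)) dy.
Step 5. Evaluate the standard form [assuming y > 5]: now 5*y**4/4 + 2*log(y - 5) + cos(3*y)/3 + ∫(2/(y - 3)) dy + ∫(4/(y**2 + 4)) dy.
Step 6. Evaluate the standard form [assuming y > 3]: now 5*y**4/4 + 2*log(y - 5) + 2*log(y - 3) + cos(3*y)/3 + ∫(4/(y**2 + 4)) dy.
Step 7. Evaluate the standard form: now 5*y**4/4 + 2*log(y - 5) + 2*log(y - 3) + cos(3*y)/3 + 2*atan(y/2).
Answer: 5*y**4/4 + 2*log(y - 5) + 2*log(y - 3) + cos(3*y)/3 + 2*atan(y/2).


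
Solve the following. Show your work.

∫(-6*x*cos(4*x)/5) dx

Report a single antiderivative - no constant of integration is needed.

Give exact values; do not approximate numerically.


Step 1. Integrate ∫(-6*x*cos(4*x)/5) dx by parts with u = x, dv = (-6*cos(4*x)/5) dx, so v = -3*sin(4*x)/10: now -3*x*sin(4*x)/10 + ∫(3*sin(4*x)/10) dx.
Step 2. Evaluate the standard form: now -3*x*sin(4*x)/10 - 3*cos(4*x)/40.
Answer: -3*x*sin(4*x)/10 - 3*cos(4*x)/40.


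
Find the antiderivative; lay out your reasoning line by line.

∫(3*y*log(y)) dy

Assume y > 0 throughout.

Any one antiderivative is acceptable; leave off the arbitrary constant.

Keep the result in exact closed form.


Step 1. Integrate ∫(3*y*log(y)) dy by parts with u = log(y), dv = (3*y) dy, so v = 3*y**2/2 [assuming y > 0]: now 3*y**2*log(y)/2 + ∫(-3*y/2) dy.
Step 2. Evaluate the standard form: now 3*y**2*log(y)/2 - 3*y**2/4.
Answer: 3*y**2*log(y)/2 - 3*y**2/4.


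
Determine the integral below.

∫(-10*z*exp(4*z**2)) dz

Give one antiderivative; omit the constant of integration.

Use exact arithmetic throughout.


Answer: -5*exp(4*z**2)/4.


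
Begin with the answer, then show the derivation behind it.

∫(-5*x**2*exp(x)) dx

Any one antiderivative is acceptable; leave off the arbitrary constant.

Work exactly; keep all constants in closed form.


The answer is -5*x**2*exp(x) + 10*x*exp(x) - 10*exp(x).
Step 1. Integrate ∫(-5*x**2*exp(x)) dx by parts with u = x**2, dv = (-5*exp(x)) dx, so v = -5*exp(x): now -5*x**2*exp(x) + ∫(10*x*exp(x)) dx.
Step 2. Integrate ∫(10*x*exp(x)) dx by parts with u = x, dv = (10*exp(x)) dx, so v = 10*exp(x): now -5*x**2*exp(x) + 10*x*exp(x) + ∫(-10*exp(x)) dx.
Step 3. Evaluate the standard form: now -5*x**2*exp(x) + 10*x*exp(x) - 10*exp(x).
Answer: -5*x**2*exp(x) + 10*x*exp(x) - 10*exp(x).


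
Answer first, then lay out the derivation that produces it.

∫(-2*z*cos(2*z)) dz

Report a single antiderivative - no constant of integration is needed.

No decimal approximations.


The answer is -z*sin(2*z) - cos(2*z)/2.
Step 1. Integrate ∫(-2*z*cos(2*z)) dz by parts with u = z, dv = (-2*cos(2*z)) dz, so v = -sin(2*z): now -z*sin(2*z) + ∫(sin(2*z)) dz.
Step 2. Evaluate the standard form: now -z*sin(2*z) - cos(2*z)/2.
Answer: -z*sin(2*z) - cos(2*z)/2.


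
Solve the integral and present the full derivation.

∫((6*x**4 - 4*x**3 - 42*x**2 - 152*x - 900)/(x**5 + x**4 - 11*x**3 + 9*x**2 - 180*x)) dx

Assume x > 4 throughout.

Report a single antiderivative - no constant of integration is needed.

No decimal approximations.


Step 1. Decompose ∫((6*x**4 - 4*x**3 - 42*x**2 - 152*x - 900)/(x**5 + x**4 - 11*x**3 + 9*x**2 - 180*x)) dx by partial fractions, (6*x**4 - 4*x**3 - 42*x**2 - 152*x - 900)/(x**5 + x**4 - 11*x**3 + 9*x**2 - 180*x) = 4/(x**2 + 9) + 2/(x + 5) - 1/(x - 4) + 5/x: now ∫(5/x) dx + ∫(-1/(x - 4)) dx + ∫(2/(x + 5)) dx + ∫(4/(x**2 + 9)) dx.
Step 2. Evaluate the standard form [assuming x > 4]: now -log(x - 4) + ∫(5/x) dx + ∫(2/(x + 5)) dx + ∫(4/(x**2 + 9)) dx.
Step 3. Evaluate the standard form [assuming x > 0]: now 5*log(x) - log(x - 4) + ∫(2/(x + 5)) dx + ∫(4/(x**2 + 9)) dx.
Step 4. Evaluate the standard form [assuming x > -5]: now 5*log(x) - log(x - 4) + 2*log(x + 5) + ∫(4/(x**2 + 9)) dx.
Step 5. Evaluate the standard form: now 5*log(x) - log(x - 4) + 2*log(x + 5) + 4*atan(x/3)/3.
Answer: 5*log(x) - log(x - 4) + 2*log(x + 5) + 4*atan(x/3)/3.


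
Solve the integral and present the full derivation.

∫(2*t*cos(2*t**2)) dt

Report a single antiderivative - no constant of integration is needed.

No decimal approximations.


Step 1. Substitute u = t**2, turning ∫(2*t*cos(2*t**2)) dt into ∫(cos(2*u)) du: now ∫(cos(2*u)) du.
Step 2. Evaluate the standard form: now sin(2*u)/2.
Step 3. Substitute back u = t**2: now sin(2*t**2)/2.
Answer: sin(2*t**2)/2.


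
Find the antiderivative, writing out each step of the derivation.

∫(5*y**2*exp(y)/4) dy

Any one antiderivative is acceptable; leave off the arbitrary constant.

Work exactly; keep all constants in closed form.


Step 1. Integrate ∫(5*y**2*exp(y)/4) dy by parts with u = y**2, dv = (5*exp(y)/4) dy, so v = 5*exp(y)/4: now 5*y**2*exp(y)/4 + ∫(-5*y*exp(y)/2) dy.
Step 2. Integrate ∫(-5*y*exp(y)/2) dy by parts with u = y, dv = (-5*exp(y)/2) dy, so v = -5*exp(y)/2: now 5*y**2*exp(y)/4 - 5*y*exp(y)/2 + ∫(5*exp(y)/2) dy.
Step 3. Evaluate the standard form: now 5*y**2*exp(y)/4 - 5*y*exp(y)/2 + 5*exp(y)/2.
Answer: 5*y**2*exp(y)/4 - 5*y*exp(y)/2 + 5*exp(y)/2.


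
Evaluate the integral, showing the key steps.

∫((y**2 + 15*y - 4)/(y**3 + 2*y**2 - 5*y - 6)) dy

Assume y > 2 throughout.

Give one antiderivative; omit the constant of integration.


Step 1. Decompose ∫((y**2 + 15*y - 4)/(y**3 + 2*y**2 - 5*y - 6)) dy by partial fractions, (y**2 + 15*y - 4)/(y**3 + 2*y**2 - 5*y - 6) = -4/(y + 3) + 3/(y + 1) + 2/(y - 2): now ∫(2/(y - 2)) dy + ∫(3/(y + 1)) dy + ∫(-4/(y + 3)) dy.
Step 2. Evaluate the standard form [assuming y > -1]: now 3*log(y + 1) + ∫(2/(y - 2)) dy + ∫(-4/(y + 3)) dy.
Step 3. Evaluate the standard form [assuming y > -3]: now 3*log(y + 1) - 4*log(y + 3) + ∫(2/(y - 2)) dy.
Step 4. Evaluate the standard form [assuming y > 2]: now 2*log(y - 2) + 3*log(y + 1) - 4*log(y + 3).
Answer: 2*log(y - 2) + 3*log(y + 1) - 4*log(y + 3).


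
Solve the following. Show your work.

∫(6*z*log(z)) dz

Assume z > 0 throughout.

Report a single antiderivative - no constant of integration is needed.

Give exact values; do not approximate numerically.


Step 1. Integrate ∫(6*z*log(z)) dz by parts with u = log(z), dv = (6*z) dz, so v = 3*z**2 [assuming z > 0]: now 3*z**2*log(z) + ∫(-3*z) dz.
Step 2. Evaluate the standard form: now 3*z**2*log(z) - 3*z**2/2.
Answer: 3*z**2*log(z) - 3*z**2/2.


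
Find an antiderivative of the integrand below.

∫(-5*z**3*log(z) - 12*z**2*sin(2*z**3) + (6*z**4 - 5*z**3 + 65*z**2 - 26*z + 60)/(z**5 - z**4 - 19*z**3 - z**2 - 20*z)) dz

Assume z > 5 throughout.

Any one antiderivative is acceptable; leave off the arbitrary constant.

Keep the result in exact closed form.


Answer: -5*z**4*log(z)/4 + 5*z**4/16 - 3*log(z) + 4*log(z - 5) + 5*log(z + 4) + 2*cos(2*z**3) + atan(z).


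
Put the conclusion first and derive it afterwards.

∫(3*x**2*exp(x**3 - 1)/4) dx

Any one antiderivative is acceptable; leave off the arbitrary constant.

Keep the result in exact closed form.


The answer is exp(x**3 - 1)/4.
Step 1. Substitute u = x**3 - 1, turning ∫(3*x**2*exp(x**3 - 1)/4) dx into ∫(exp(u)/4) du: now ∫(exp(u)/4) du.
Step 2. Evaluate the standard form: now exp(u)/4.
Step 3. Substitute back u = x**3 - 1: now exp(x**3 - 1)/4.
Answer: exp(x**3 - 1)/4.


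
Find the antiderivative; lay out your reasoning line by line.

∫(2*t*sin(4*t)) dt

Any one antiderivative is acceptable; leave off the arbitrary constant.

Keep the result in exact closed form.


Step 1. Integrate ∫(2*t*sin(4*t)) dt by parts with u = t, dv = (2*sin(4*t)) dt, so v = -cos(4*t)/2: now -t*cos(4*t)/2 + ∫(cos(4*t)/2) dt.
Step 2. Evaluate the standard form: now -t*cos(4*t)/2 + sin(4*t)/8.
Answer: -t*cos(4*t)/2 + sin(4*t)/8.


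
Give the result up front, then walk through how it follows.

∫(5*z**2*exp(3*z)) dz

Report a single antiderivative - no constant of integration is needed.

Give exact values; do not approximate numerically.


The answer is 5*z**2*exp(3*z)/3 - 10*z*exp(3*z)/9 + 10*exp(3*z)/27.
Step 1. Integrate ∫(5*z**2*exp(3*z)) dz by parts with u = z**2, dv = (5*exp(3*z)) dz, so v = 5*exp(3*z)/3: now 5*z**2*exp(3*z)/3 + ∫(-10*z*exp(3*z)/3) dz.
Step 2. Integrate ∫(-10*z*exp(3*z)/3) dz by parts with u = z, dv = (-10*exp(3*z)/3) dz, so v = -10*exp(3*z)/9: now 5*z**2*exp(3*z)/3 - 10*z*exp(3*z)/9 + ∫(10*exp(3*z)/9) dz.
Step 3. Evaluate the standard form: now 5*z**2*exp(3*z)/3 - 10*z*exp(3*z)/9 + 10*exp(3*z)/27.
Answer: 5*z**2*exp(3*z)/3 - 10*z*exp(3*z)/9 + 10*exp(3*z)/27.


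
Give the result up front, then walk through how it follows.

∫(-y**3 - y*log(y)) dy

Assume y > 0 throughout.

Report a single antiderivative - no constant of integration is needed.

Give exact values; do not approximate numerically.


The answer is -y**4/4 - y**2*log(y)/2 + y**2/4.
Step 1. Rewrite: now ∫(-y**3) dy + ∫(-y*log(y)) dy.
Step 2. Integrate ∫(-y*log(y)) dy by parts with u = log(y), dv = (-y) dy, so v = -y**2/2 [assuming y > 0]: now -y**2*log(y)/2 + ∫(y/2) dy + ∫(-y**3) dy.
Step 3. Evaluate the standard form: now -y**2*log(y)/2 + y**2/4 + ∫(-y**3) dy.
Step 4. Evaluate the standard form: now -y**4/4 - y**2*log(y)/2 + y**2/4.
Answer: -y**4/4 - y**2*log(y)/2 + y**2/4.


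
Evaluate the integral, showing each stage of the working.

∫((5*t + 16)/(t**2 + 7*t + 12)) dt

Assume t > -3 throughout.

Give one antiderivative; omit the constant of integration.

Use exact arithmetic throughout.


Step 1. Decompose ∫((5*t + 16)/(t**2 + 7*t + 12)) dt by partial fractions, (5*t + 16)/(t**2 + 7*t + 12) = 4/(t + 4) + 1/(t + 3): now ∫(1/(t + 3)) dt + ∫(4/(t + 4)) dt.
Step 2. Evaluate the standard form [assuming t > -3]: now log(t + 3) + ∫(4/(t + 4)) dt.
Step 3. Evaluate the standard form [assuming t > -4]: now log(t + 3) + 4*log(t + 4).
Answer: log(t + 3) + 4*log(t + 4).


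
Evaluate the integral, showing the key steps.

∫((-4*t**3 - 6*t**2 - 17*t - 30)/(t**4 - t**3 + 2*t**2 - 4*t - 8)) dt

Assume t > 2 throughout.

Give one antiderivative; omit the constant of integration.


Step 1. Decompose ∫((-4*t**3 - 6*t**2 - 17*t - 30)/(t**4 - t**3 + 2*t**2 - 4*t - 8)) dt by partial fractions, (-4*t**3 - 6*t**2 - 17*t - 30)/(t**4 - t**3 + 2*t**2 - 4*t - 8) = 1/(t**2 + 4) + 1/(t + 1) - 5/(t - 2): now ∫(-5/(t - 2)) dt + ∫(1/(t + 1)) dt + ∫(1/(t**2 + 4)) dt.
Step 2. Evaluate the standard form [assuming t > -1]: now log(t + 1) + ∫(-5/(t - 2)) dt + ∫(1/(t**2 + 4)) dt.
Step 3. Evaluate the standard form [assuming t > 2]: now -5*log(t - 2) + log(t + 1) + ∫(1/(t**2 + 4)) dt.
Step 4. Evaluate the standard form: now -5*log(t - 2) + log(t + 1) + atan(t/2)/2.
Answer: -5*log(t - 2) + log(t + 1) + atan(t/2)/2.


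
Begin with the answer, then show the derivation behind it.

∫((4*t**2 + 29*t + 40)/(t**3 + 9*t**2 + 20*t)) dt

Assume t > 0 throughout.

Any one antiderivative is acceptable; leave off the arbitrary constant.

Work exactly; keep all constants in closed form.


The answer is 2*log(t) + 3*log(t + 4) - log(t + 5).
Step 1. Decompose ∫((4*t**2 + 29*t + 40)/(t**3 + 9*t**2 + 20*t)) dt by partial fractions, (4*t**2 + 29*t + 40)/(t**3 + 9*t**2 + 20*t) = -1/(t + 5) + 3/(t + 4) + 2/t: now ∫(2/t) dt + ∫(3/(t + 4)) dt + ∫(-1/(t + 5)) dt.
Step 2. Evaluate the standard form [assuming t > -5]: now -log(t + 5) + ∫(2/t) dt + ∫(3/(t + 4)) dt.
Step 3. Evaluate the standard form [assuming t > -4]: now 3*log(t + 4) - log(t + 5) + ∫(2/t) dt.
Step 4. Evaluate the standard form [assuming t > 0]: now 2*log(t) + 3*log(t + 4) - log(t + 5).
Answer: 2*log(t) + 3*log(t + 4) - log(t + 5).


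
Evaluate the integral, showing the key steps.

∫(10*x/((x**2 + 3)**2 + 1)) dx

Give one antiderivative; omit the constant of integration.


Step 1. Substitute u = x**2 + 3, turning ∫(10*x/((x**2 + 3)**2 + 1)) dx into ∫(5/(u**2 + 1)) du: now ∫(5/(u**2 + 1)) du.
Step 2. Evaluate the standard form: now 5*atan(u).
Step 3. Substitute back u = x**2 + 3: now 5*atan(x**2 + 3).
Answer: 5*atan(x**2 + 3).


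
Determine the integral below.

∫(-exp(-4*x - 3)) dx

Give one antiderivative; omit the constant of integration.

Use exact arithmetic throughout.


Answer: exp(-4*x - 3)/4.


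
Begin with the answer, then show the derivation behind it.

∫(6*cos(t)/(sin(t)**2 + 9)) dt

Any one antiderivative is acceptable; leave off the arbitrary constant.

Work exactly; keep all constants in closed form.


The answer is 2*atan(sin(t)/3).
Step 1. Substitute u = sin(t), turning ∫(6*cos(t)/(sin(t)**2 + 9)) dt into ∫(6/(u**2 + 9)) du: now ∫(6/(u**2 + 9)) du.
Step 2. Evaluate the standard form: now 2*atan(u/3).
Step 3. Substitute back u = sin(t): now 2*atan(sin(t)/3).
Answer: 2*atan(sin(t)/3).


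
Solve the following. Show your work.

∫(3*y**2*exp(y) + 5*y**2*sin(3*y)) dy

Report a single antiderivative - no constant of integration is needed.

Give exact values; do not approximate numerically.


Step 1. Rewrite: now ∫(3*y**2*exp(y)) dy + ∫(5*y**2*sin(3*y)) dy.
Step 2. Integrate ∫(3*y**2*exp(y)) dy by parts with u = y**2, dv = (3*exp(y)) dy, so v = 3*exp(y): now 3*y**2*exp(y) + ∫(-6*y*exp(y)) dy + ∫(5*y**2*sin(3*y)) dy.
Step 3. Integrate ∫(-6*y*exp(y)) dy by parts with u = y, dv = (-6*exp(y)) dy, so v = -6*exp(y): now 3*y**2*exp(y) - 6*y*exp(y) + ∫(5*y**2*sin(3*y)) dy + ∫(6*exp(y)) dy.
Step 4. Evaluate the standard form: now 3*y**2*exp(y) - 6*y*exp(y) + 6*exp(y) + ∫(5*y**2*sin(3*y)) dy.
Step 5. Integrate ∫(5*y**2*sin(3*y)) dy by parts with u = y**2, dv = (5*sin(3*y)) dy, so v = -5*cos(3*y)/3: now 3*y**2*exp(y) - 5*y**2*cos(3*y)/3 - 6*y*exp(y) + 6*exp(y) + ∫(10*y*cos(3*y)/3) dy.
Step 6. Integrate ∫(10*y*cos(3*y)/3) dy by parts with u = y, dv = (10*cos(3*y)/3) dy, so v = 10*sin(3*y)/9: now 3*y**2*exp(y) - 5*y**2*cos(3*y)/3 - 6*y*exp(y) + 10*y*sin(3*y)/9 + 6*exp(y) + ∫(-10*sin(3*y)/9) dy.
Step 7. Evaluate the standard form: now 3*y**2*exp(y) - 5*y**2*cos(3*y)/3 - 6*y*exp(y) + 10*y*sin(3*y)/9 + 6*exp(y) + 10*cos(3*y)/27.
Answer: 3*y**2*exp(y) - 5*y**2*cos(3*y)/3 - 6*y*exp(y) + 10*y*sin(3*y)/9 + 6*exp(y) + 10*cos(3*y)/27.


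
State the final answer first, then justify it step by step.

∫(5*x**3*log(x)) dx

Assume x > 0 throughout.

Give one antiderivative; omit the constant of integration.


The answer is 5*x**4*log(x)/4 - 5*x**4/16.
Step 1. Integrate ∫(5*x**3*log(x)) dx by parts with u = log(x), dv = (5*x**3) dx, so v = 5*x**4/4 [assuming x > 0]: now 5*x**4*log(x)/4 + ∫(-5*x**3/4) dx.
Step 2. Evaluate the standard form: now 5*x**4*log(x)/4 - 5*x**4/16.
Answer: 5*x**4*log(x)/4 - 5*x**4/16.


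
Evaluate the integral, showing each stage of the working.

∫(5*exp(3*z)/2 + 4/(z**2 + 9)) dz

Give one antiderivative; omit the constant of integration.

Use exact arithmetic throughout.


Step 1. Rewrite: now ∫(4/(z**2 + 9)) dz + ∫(5*exp(3*z)/2) dz.
Step 2. Evaluate the standard form: now 5*exp(3*z)/6 + ∫(4/(z**2 + 9)) dz.
Step 3. Evaluate the standard form: now 5*exp(3*z)/6 + 4*atan(z/3)/3.
Answer: 5*exp(3*z)/6 + 4*atan(z/3)/3.


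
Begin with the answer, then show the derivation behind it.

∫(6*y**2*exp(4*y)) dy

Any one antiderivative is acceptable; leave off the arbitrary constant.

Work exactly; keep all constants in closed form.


The answer is 3*y**2*exp(4*y)/2 - 3*y*exp(4*y)/4 + 3*exp(4*y)/16.
Step 1. Integrate ∫(6*y**2*exp(4*y)) dy by parts with u = y**2, dv = (6*exp(4*y)) dy, so v = 3*exp(4*y)/2: now 3*y**2*exp(4*y)/2 + ∫(-3*y*exp(4*y)) dy.
Step 2. Integrate ∫(-3*y*exp(4*y)) dy by parts with u = y, dv = (-3*exp(4*y)) dy, so v = -3*exp(4*y)/4: now 3*y**2*exp(4*y)/2 - 3*y*exp(4*y)/4 + ∫(3*exp(4*y)/4) dy.
Step 3. Evaluate the standard form: now 3*y**2*exp(4*y)/2 - 3*y*exp(4*y)/4 + 3*exp(4*y)/16.
Answer: 3*y**2*exp(4*y)/2 - 3*y*exp(4*y)/4 + 3*exp(4*y)/16.


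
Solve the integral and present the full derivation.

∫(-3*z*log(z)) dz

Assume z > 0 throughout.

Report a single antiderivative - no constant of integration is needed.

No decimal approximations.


Step 1. Integrate ∫(-3*z*log(z)) dz by parts with u = log(z), dv = (-3*z) dz, so v = -3*z**2/2 [assuming z > 0]: now -3*z**2*log(z)/2 + ∫(3*z/2) dz.
Step 2. Evaluate the standard form: now -3*z**2*log(z)/2 + 3*z**2/4.
Answer: -3*z**2*log(z)/2 + 3*z**2/4.


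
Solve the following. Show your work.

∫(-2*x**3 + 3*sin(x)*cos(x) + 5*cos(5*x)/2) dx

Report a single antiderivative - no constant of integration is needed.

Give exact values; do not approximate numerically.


Step 1. Rewrite: now ∫(-2*x**3) dx + ∫(3*sin(x)*cos(x)) dx + ∫(5*cos(5*x)/2) dx.
Step 2. Evaluate the standard form: now sin(5*x)/2 + ∫(-2*x**3) dx + ∫(3*sin(x)*cos(x)) dx.
Step 3. Evaluate the standard form: now -x**4/2 + sin(5*x)/2 + ∫(3*sin(x)*cos(x)) dx.
Step 4. Substitute u = sin(x), turning ∫(3*sin(x)*cos(x)) dx into ∫(3*u) du: now -x**4/2 + sin(5*x)/2 + ∫(3*u) du.
Step 5. Evaluate the standard form: now 3*u**2/2 - x**4/2 + sin(5*x)/2.
Step 6. Substitute back u = sin(x): now -x**4/2 + 3*sin(x)**2/2 + sin(5*x)/2.
Answer: -x**4/2 + 3*sin(x)**2/2 + sin(5*x)/2.


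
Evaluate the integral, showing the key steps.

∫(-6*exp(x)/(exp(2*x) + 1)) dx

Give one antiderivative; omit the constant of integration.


Step 1. Substitute u = exp(x), turning ∫(-6*exp(x)/(exp(2*x) + 1)) dx into ∫(-6/(u**2 + 1)) du: now ∫(-6/(u**2 + 1)) du.
Step 2. Evaluate the standard form: now -6*atan(u).
Step 3. Substitute back u = exp(x): now -6*atan(exp(x)).
Answer: -6*atan(exp(x)).


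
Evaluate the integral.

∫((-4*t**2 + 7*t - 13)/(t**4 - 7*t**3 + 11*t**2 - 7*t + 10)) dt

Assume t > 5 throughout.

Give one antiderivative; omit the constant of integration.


Answer: -log(t - 5) + log(t - 2) - atan(t).


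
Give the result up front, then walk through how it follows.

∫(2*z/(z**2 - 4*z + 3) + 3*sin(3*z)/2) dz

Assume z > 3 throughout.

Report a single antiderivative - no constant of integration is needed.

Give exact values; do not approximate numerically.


The answer is 3*log(z - 3) - log(z - 1) - cos(3*z)/2.
Step 1. Rewrite: now ∫(2*z/(z**2 - 4*z + 3)) dz + ∫(3*sin(3*z)/2) dz.
Step 2. Evaluate the standard form: now -cos(3*z)/2 + ∫(2*z/(z**2 - 4*z + 3)) dz.
Step 3. Decompose ∫(2*z/(z**2 - 4*z + 3)) dz by partial fractions, 2*z/(z**2 - 4*z + 3) = -1/(z - 1) + 3/(z - 3): now -cos(3*z)/2 + ∫(3/(z - 3)) dz + ∫(-1/(z - 1)) dz.
Step 4. Evaluate the standard form [assuming z > 3]: now 3*log(z - 3) - cos(3*z)/2 + ∫(-1/(z - 1)) dz.
Step 5. Evaluate the standard form [assuming z > 1]: now 3*log(z - 3) - log(z - 1) - cos(3*z)/2.
Answer: 3*log(z - 3) - log(z - 1) - cos(3*z)/2.


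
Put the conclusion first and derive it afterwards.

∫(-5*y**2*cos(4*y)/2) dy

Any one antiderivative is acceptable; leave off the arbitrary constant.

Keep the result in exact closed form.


The answer is -5*y**2*sin(4*y)/8 - 5*y*cos(4*y)/16 + 5*sin(4*y)/64.
Step 1. Integrate ∫(-5*y**2*cos(4*y)/2) dy by parts with u = y**2, dv = (-5*cos(4*y)/2) dy, so v = -5*sin(4*y)/8: now -5*y**2*sin(4*y)/8 + ∫(5*y*sin(4*y)/4) dy.
Step 2. Integrate ∫(5*y*sin(4*y)/4) dy by parts with u = y, dv = (5*sin(4*y)/4) dy, so v = -5*cos(4*y)/16: now -5*y**2*sin(4*y)/8 - 5*y*cos(4*y)/16 + ∫(5*cos(4*y)/16) dy.
Step 3. Evaluate the standard form: now -5*y**2*sin(4*y)/8 - 5*y*cos(4*y)/16 + 5*sin(4*y)/64.
Answer: -5*y**2*sin(4*y)/8 - 5*y*cos(4*y)/16 + 5*sin(4*y)/64.


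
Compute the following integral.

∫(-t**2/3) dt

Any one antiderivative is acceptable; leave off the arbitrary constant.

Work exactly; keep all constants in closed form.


Answer: -t**3/9.


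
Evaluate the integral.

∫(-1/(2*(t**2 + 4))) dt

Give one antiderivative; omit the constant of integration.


Answer: -atan(t/2)/4.


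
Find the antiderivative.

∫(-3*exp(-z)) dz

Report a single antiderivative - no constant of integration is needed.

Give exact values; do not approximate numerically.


Answer: 3*exp(-z).


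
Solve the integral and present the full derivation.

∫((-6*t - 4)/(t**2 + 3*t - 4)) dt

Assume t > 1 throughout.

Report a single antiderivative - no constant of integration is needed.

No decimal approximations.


Step 1. Decompose ∫((-6*t - 4)/(t**2 + 3*t - 4)) dt by partial fractions, (-6*t - 4)/(t**2 + 3*t - 4) = -4/(t + 4) - 2/(t - 1): now ∫(-2/(t - 1)) dt + ∫(-4/(t + 4)) dt.
Step 2. Evaluate the standard form [assuming t > 1]: now -2*log(t - 1) + ∫(-4/(t + 4)) dt.
Step 3. Evaluate the standard form [assuming t > -4]: now -2*log(t - 1) - 4*log(t + 4).
Answer: -2*log(t - 1) - 4*log(t + 4).


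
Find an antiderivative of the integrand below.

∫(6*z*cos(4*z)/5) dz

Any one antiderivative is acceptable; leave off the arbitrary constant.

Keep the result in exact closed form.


Answer: 3*z*sin(4*z)/10 + 3*cos(4*z)/40.


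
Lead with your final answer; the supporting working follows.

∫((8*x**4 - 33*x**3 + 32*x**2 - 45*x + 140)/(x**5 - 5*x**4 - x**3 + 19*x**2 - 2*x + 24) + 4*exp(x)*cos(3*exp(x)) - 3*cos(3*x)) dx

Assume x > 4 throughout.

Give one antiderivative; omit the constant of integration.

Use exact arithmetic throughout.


The answer is 4*log(x - 4) - log(x - 3) + 5*log(x + 2) - sin(3*x) + 4*sin(3*exp(x))/3 + 4*atan(x).
Step 1. Rewrite: now ∫((8*x**4 - 33*x**3 + 32*x**2 - 45*x + 140)/(x**5 - 5*x**4 - x**3 + 19*x**2 - 2*x + 24)) dx + ∫(4*exp(x)*cos(3*exp(x))) dx + ∫(-3*cos(3*x)) dx.
Step 2. Evaluate the standard form: now -sin(3*x) + ∫((8*x**4 - 33*x**3 + 32*x**2 - 45*x + 140)/(x**5 - 5*x**4 - x**3 + 19*x**2 - 2*x + 24)) dx + ∫(4*exp(x)*cos(3*exp(x))) dx.
Step 3. Substitute u = exp(x), turning ∫(4*exp(x)*cos(3*exp(x))) dx into ∫(4*cos(3*u)) du: now -sin(3*x) + ∫((8*x**4 - 33*x**3 + 32*x**2 - 45*x + 140)/(x**5 - 5*x**4 - x**3 + 19*x**2 - 2*x + 24)) dx + ∫(4*cos(3*u)) du.
Step 4. Evaluate the standard form: now 4*sin(3*u)/3 - sin(3*x) + ∫((8*x**4 - 33*x**3 + 32*x**2 - 45*x + 140)/(x**5 - 5*x**4 - x**3 + 19*x**2 - 2*x + 24)) dx.
Step 5. Substitute back u = exp(x): now -sin(3*x) + 4*sin(3*exp(x))/3 + ∫((8*x**4 - 33*x**3 + 32*x**2 - 45*x + 140)/(x**5 - 5*x**4 - x**3 + 19*x**2 - 2*x + 24)) dx.
Step 6. Decompose ∫((8*x**4 - 33*x**3 + 32*x**2 - 45*x + 140)/(x**5 - 5*x**4 - x**3 + 19*x**2 - 2*x + 24)) dx by partial fractions, (8*x**4 - 33*x**3 + 32*x**2 - 45*x + 140)/(x**5 - 5*x**4 - x**3 + 19*x**2 - 2*x + 24) = 4/(x**2 + 1) + 5/(x + 2) - 1/(x - 3) + 4/(x - 4): now -sin(3*x) + 4*sin(3*exp(x))/3 + ∫(4/(x - 4)) dx + ∫(-1/(x - 3)) dx + ∫(5/(x + 2)) dx + ∫(4/(x**2 + 1)) dx.
Step 7. Evaluate the standard form [assuming x > -2]: now 5*log(x + 2) - sin(3*x) + 4*sin(3*exp(x))/3 + ∫(4/(x - 4)) dx + ∫(-1/(x - 3)) dx + ∫(4/(x**2 + 1)) dx.
Step 8. Evaluate the standard form [assuming x > 4]: now 4*log(x - 4) + 5*log(x + 2) - sin(3*x) + 4*sin(3*exp(x))/3 + ∫(-1/(x - 3)) dx + ∫(4/(x**2 + 1)) dx.
Step 9. Evaluate the standard form [assuming x > 3]: now 4*log(x - 4) - log(x - 3) + 5*log(x + 2) - sin(3*x) + 4*sin(3*exp(x))/3 + ∫(4/(x**2 + 1)) dx.
Step 10. Evaluate the standard form: now 4*log(x - 4) - log(x - 3) + 5*log(x + 2) - sin(3*x) + 4*sin(3*exp(x))/3 + 4*atan(x).
Answer: 4*log(x - 4) - log(x - 3) + 5*log(x + 2) - sin(3*x) + 4*sin(3*exp(x))/3 + 4*atan(x).


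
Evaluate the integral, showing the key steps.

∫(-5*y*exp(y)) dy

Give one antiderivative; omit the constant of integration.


Step 1. Integrate ∫(-5*y*exp(y)) dy by parts with u = y, dv = (-5*exp(y)) dy, so v = -5*exp(y): now -5*y*exp(y) + ∫(5*exp(y)) dy.
Step 2. Evaluate the standard form: now -5*y*exp(y) + 5*exp(y).
Answer: -5*y*exp(y) + 5*exp(y).


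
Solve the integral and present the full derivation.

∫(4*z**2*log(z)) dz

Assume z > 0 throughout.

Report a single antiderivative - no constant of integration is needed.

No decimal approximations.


Step 1. Integrate ∫(4*z**2*log(z)) dz by parts with u = log(z), dv = (4*z**2) dz, so v = 4*z**3/3 [assuming z > 0]: now 4*z**3*log(z)/3 + ∫(-4*z**2/3) dz.
Step 2. Evaluate the standard form: now 4*z**3*log(z)/3 - 4*z**3/9.
Answer: 4*z**3*log(z)/3 - 4*z**3/9.


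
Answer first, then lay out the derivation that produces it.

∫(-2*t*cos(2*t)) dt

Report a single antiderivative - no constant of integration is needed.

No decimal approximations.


The answer is -t*sin(2*t) - cos(2*t)/2.
Step 1. Integrate ∫(-2*t*cos(2*t)) dt by parts with u = t, dv = (-2*cos(2*t)) dt, so v = -sin(2*t): now -t*sin(2*t) + ∫(sin(2*t)) dt.
Step 2. Evaluate the standard form: now -t*sin(2*t) - cos(2*t)/2.
Answer: -t*sin(2*t) - cos(2*t)/2.


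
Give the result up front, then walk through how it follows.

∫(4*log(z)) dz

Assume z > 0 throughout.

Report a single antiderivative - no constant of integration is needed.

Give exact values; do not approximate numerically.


The answer is 4*z*log(z) - 4*z.
Step 1. Integrate ∫(4*log(z)) dz by parts with u = log(z), dv = (4) dz, so v = 4*z [assuming z > 0]: now 4*z*log(z) + ∫(-4) dz.
Step 2. Evaluate the standard form: now 4*z*log(z) - 4*z.
Answer: 4*z*log(z) - 4*z.


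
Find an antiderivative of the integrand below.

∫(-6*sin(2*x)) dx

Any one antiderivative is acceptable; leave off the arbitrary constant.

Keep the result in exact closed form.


Answer: 3*cos(2*x).


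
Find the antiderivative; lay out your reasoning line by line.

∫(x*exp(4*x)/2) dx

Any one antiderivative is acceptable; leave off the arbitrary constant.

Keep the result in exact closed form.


Step 1. Integrate ∫(x*exp(4*x)/2) dx by parts with u = x, dv = (exp(4*x)/2) dx, so v = exp(4*x)/8: now x*exp(4*x)/8 + ∫(-exp(4*x)/8) dx.
Step 2. Evaluate the standard form: now x*exp(4*x)/8 - exp(4*x)/32.
Answer: x*exp(4*x)/8 - exp(4*x)/32.


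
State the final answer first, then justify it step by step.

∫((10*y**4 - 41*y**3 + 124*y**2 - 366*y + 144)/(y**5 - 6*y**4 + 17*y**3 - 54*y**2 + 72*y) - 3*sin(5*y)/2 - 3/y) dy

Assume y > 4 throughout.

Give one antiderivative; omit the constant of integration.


The answer is -log(y) + 3*log(y - 4) + 5*log(y - 2) + 3*cos(5*y)/10 - atan(y/3).
Step 1. Rewrite: now ∫(-3/y) dy + ∫((10*y**4 - 41*y**3 + 124*y**2 - 366*y + 144)/(y**5 - 6*y**4 + 17*y**3 - 54*y**2 + 72*y)) dy + ∫(-3*sin(5*y)/2) dy.
Step 2. Decompose ∫((10*y**4 - 41*y**3 + 124*y**2 - 366*y + 144)/(y**5 - 6*y**4 + 17*y**3 - 54*y**2 + 72*y)) dy by partial fractions, (10*y**4 - 41*y**3 + 124*y**2 - 366*y + 144)/(y**5 - 6*y**4 + 17*y**3 - 54*y**2 + 72*y) = -3/(y**2 + 9) + 5/(y - 2) + 3/(y - 4) + 2/y: now ∫(-3/y) dy + ∫(2/y) dy + ∫(3/(y - 4)) dy + ∫(5/(y - 2)) dy + ∫(-3/(y**2 + 9)) dy + ∫(-3*sin(5*y)/2) dy.
Step 3. Evaluate the standard form [assuming y > 0]: now 2*log(y) + ∫(-3/y) dy + ∫(3/(y - 4)) dy + ∫(5/(y - 2)) dy + ∫(-3/(y**2 + 9)) dy + ∫(-3*sin(5*y)/2) dy.
Step 4. Evaluate the standard form [assuming y > 4]: now 2*log(y) + 3*log(y - 4) + ∫(-3/y) dy + ∫(5/(y - 2)) dy + ∫(-3/(y**2 + 9)) dy + ∫(-3*sin(5*y)/2) dy.
Step 5. Evaluate the standard form [assuming y > 2]: now 2*log(y) + 3*log(y - 4) + 5*log(y - 2) + ∫(-3/y) dy + ∫(-3/(y**2 + 9)) dy + ∫(-3*sin(5*y)/2) dy.
Step 6. Evaluate the standard form: now 2*log(y) + 3*log(y - 4) + 5*log(y - 2) - atan(y/3) + ∫(-3/y) dy + ∫(-3*sin(5*y)/2) dy.
Step 7. Evaluate the standard form: now 2*log(y) + 3*log(y - 4) + 5*log(y - 2) + 3*cos(5*y)/10 - atan(y/3) + ∫(-3/y) dy.
Step 8. Evaluate the standard form [assuming y > 0]: now -log(y) + 3*log(y - 4) + 5*log(y - 2) + 3*cos(5*y)/10 - atan(y/3).
Answer: -log(y) + 3*log(y - 4) + 5*log(y - 2) + 3*cos(5*y)/10 - atan(y/3).


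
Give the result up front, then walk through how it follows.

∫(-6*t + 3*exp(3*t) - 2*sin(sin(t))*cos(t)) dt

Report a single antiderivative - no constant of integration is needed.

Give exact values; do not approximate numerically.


The answer is -3*t**2 + exp(3*t) + 2*cos(sin(t)).
Step 1. Rewrite: now ∫(-6*t) dt + ∫(-2*sin(sin(t))*cos(t)) dt + ∫(3*exp(3*t)) dt.
Step 2. Evaluate the standard form: now -3*t**2 + ∫(-2*sin(sin(t))*cos(t)) dt + ∫(3*exp(3*t)) dt.
Step 3. Evaluate the standard form: now -3*t**2 + exp(3*t) + ∫(-2*sin(sin(t))*cos(t)) dt.
Step 4. Substitute u = sin(t), turning ∫(-2*sin(sin(t))*cos(t)) dt into ∫(-2*sin(u)) du: now -3*t**2 + exp(3*t) + ∫(-2*sin(u)) du.
Step 5. Evaluate the standard form: now -3*t**2 + exp(3*t) + 2*cos(u).
Step 6. Substitute back u = sin(t): now -3*t**2 + exp(3*t) + 2*cos(sin(t)).
Answer: -3*t**2 + exp(3*t) + 2*cos(sin(t)).


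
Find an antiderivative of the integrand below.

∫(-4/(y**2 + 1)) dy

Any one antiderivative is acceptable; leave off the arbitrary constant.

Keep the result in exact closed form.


Answer: -4*atan(y).


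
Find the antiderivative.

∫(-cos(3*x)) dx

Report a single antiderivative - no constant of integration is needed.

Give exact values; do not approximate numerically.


Answer: -sin(3*x)/3.
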